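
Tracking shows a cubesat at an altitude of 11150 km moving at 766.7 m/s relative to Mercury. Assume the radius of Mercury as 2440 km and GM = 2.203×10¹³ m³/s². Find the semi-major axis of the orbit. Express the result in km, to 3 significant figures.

a ≈ 8300 km

r = 2440 + 11150 = 13590 km = 1.359×10⁷ m.
Vis-viva rearranged: 1/a = 2/r − v²/μ = 1.472×10⁻⁷ − 2.668×10⁻⁸ = 1.205×10⁻⁷ m⁻¹.
a = 8.300×10⁶ m = 8299.9 km.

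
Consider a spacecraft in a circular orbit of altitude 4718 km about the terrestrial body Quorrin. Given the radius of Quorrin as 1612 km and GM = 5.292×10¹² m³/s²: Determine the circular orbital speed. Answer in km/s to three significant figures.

r = 1612 + 4718 = 6330.0 km = 6.3300×10⁶ m.
For a circular orbit v = √(μ/r) = √(5.292×10¹² / 6.330×10⁶) = √(8.360×10⁵) = 914.3 m/s.
That is 0.9143 km/s.

v ≈ 0.914 km/s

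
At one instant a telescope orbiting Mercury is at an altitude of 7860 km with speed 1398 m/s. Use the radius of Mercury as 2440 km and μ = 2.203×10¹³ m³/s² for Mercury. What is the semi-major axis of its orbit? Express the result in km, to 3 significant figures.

r = 2440 + 7860 = 10300 km = 1.030×10⁷ m.
Specific orbital energy ε = v²/2 − μ/r = (1398)²/2 − 2.203×10¹³/1.030×10⁷ = -1.162×10⁶ J/kg.
Since ε = −μ/(2a), a = −μ/(2ε) = 9.482×10⁶ m = 9482.3 km.

a ≈ 9480 km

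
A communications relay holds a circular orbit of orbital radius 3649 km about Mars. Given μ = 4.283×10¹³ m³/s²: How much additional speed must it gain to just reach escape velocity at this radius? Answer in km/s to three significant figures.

Δv ≈ 1.42 km/s

r = 3649 km = 3.649×10⁶ m.
Circular speed v_c = √(μ/r) = 3426 m/s.
Escape speed v_esc = √(2μ/r) = √2 × v_c = 4845 m/s.
Δv = v_esc − v_c = 1419 m/s = 1.419 km/s.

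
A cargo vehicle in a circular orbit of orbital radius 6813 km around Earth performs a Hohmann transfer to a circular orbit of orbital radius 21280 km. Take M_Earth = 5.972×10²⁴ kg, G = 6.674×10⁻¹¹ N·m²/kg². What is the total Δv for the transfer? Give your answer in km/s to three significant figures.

Δv_total ≈ 3.08 km/s

μ = GM = 6.674×10⁻¹¹ × 5.972×10²⁴ = 3.986×10¹⁴ m³/s².
r₁ = 6813 km = 6.813×10⁶ m.
r₂ = 21280 km = 2.128×10⁷ m.
Transfer ellipse a_t = (r₁ + r₂)/2 = 1.405×10⁷ m.
At r₁: circular v_c1 = √(μ/r₁) = 7649 m/s; transfer-perigee v_p = √[μ(2/r₁ − 1/a_t)] = 9414 m/s.
Δv₁ = v_p − v_c1 = 1766 m/s.
At r₂: circular v_c2 = √(μ/r₂) = 4328 m/s; transfer-apogee v_a = √[μ(2/r₂ − 1/a_t)] = 3014 m/s.
Δv₂ = v_c2 − v_a = 1314 m/s.
Total Δv = Δv₁ + Δv₂ = 3079 m/s = 3.079 km/s.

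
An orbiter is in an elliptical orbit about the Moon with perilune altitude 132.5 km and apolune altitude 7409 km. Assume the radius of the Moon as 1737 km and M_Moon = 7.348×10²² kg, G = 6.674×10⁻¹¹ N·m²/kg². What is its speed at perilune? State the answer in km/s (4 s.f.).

v ≈ 2.087 km/s

μ = GM = 6.674×10⁻¹¹ × 7.348×10²² = 4.904×10¹² m³/s².
r_p = 1737 + 132.5 = 1869.5 km = 1.8695×10⁶ m.
r_a = 1737 + 7409 = 9146.0 km = 9.1460×10⁶ m.
Semi-major axis a = (r_p + r_a)/2 = 5507.8 km = 5.508×10⁶ m.
Vis-viva: v² = μ(2/r − 1/a) = 4.904×10¹² × (1.070×10⁻⁶ − 1.816×10⁻⁷) = 4.356×10⁶ m²/s².
v = 2087 m/s = 2.087 km/s.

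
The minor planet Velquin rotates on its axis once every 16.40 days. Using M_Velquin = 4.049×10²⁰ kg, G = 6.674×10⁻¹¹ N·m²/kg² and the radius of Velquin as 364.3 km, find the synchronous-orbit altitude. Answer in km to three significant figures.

h_sync ≈ 10800 km

μ = GM = 6.674×10⁻¹¹ × 4.049×10²⁰ = 2.702×10¹⁰ m³/s².
T = 16.40 days = 1.417×10⁶ s.
A synchronous orbit has period T, so by Kepler's third law a = (μT²/4π²)^(1/3).
μT²/4π² = 2.702×10¹⁰ × (1.417×10⁶)² / 39.48 = 1.374×10²¹ m³.
a = 1.112×10⁷ m = 11118 km.
Altitude h = a − R = 11118 − 364.3 = 10754 km.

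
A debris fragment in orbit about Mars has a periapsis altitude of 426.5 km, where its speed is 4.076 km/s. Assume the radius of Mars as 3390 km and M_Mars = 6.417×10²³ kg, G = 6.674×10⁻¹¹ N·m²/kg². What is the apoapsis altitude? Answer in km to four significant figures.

μ = GM = 6.674×10⁻¹¹ × 6.417×10²³ = 4.283×10¹³ m³/s².
r_p = 3390 + 426.5 = 3816.5 km = 3.816×10⁶ m.
Specific energy ε = v²/2 − μ/r = -2.915×10⁶ J/kg, so a = −μ/(2ε) = 7.347×10⁶ m.
The apsides satisfy r_p + r_a = 2a, so the apoapsis radius is 2a − r_p = 1.088×10⁷ m = 10877 km.
Apoapsis altitude = 10877 − 3390 = 7487.1 km.

apoapsis altitude ≈ 7487 km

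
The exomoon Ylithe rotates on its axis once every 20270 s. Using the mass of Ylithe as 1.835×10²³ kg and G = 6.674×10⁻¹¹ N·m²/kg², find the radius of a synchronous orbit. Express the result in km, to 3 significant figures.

μ = GM = 6.674×10⁻¹¹ × 1.835×10²³ = 1.225×10¹³ m³/s².
A synchronous orbit has period T, so by Kepler's third law a = (μT²/4π²)^(1/3).
μT²/4π² = 1.225×10¹³ × (2.027×10⁴)² / 39.48 = 1.275×10²⁰ m³.
a = 5.033×10⁶ m = 5032.6 km.

r_sync ≈ 5030 km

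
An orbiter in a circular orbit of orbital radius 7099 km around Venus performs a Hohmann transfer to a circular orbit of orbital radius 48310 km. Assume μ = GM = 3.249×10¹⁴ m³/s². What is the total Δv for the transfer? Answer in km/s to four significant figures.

r₁ = 7099 km = 7.099×10⁶ m.
r₂ = 48310 km = 4.831×10⁷ m.
Transfer ellipse a_t = (r₁ + r₂)/2 = 2.770×10⁷ m.
At r₁: circular v_c1 = √(μ/r₁) = 6765 m/s; transfer-periapsis v_p = √[μ(2/r₁ − 1/a_t)] = 8933 m/s.
Δv₁ = v_p − v_c1 = 2168 m/s.
At r₂: circular v_c2 = √(μ/r₂) = 2593 m/s; transfer-apoapsis v_a = √[μ(2/r₂ − 1/a_t)] = 1313 m/s.
Δv₂ = v_c2 − v_a = 1281 m/s.
Total Δv = Δv₁ + Δv₂ = 3449 m/s = 3.449 km/s.

Δv_total ≈ 3.449 km/s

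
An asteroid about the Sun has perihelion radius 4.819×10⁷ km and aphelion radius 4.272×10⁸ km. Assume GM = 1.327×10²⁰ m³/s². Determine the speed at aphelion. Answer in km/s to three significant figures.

v ≈ 7.94 km/s

Semi-major axis a = (r_p + r_a)/2 = 2.3770×10⁸ km = 2.377×10¹¹ m.
Vis-viva: v² = μ(2/r − 1/a) = 1.327×10²⁰ × (4.682×10⁻¹² − 4.207×10⁻¹²) = 6.298×10⁷ m²/s².
v = 7936 m/s = 7.936 km/s.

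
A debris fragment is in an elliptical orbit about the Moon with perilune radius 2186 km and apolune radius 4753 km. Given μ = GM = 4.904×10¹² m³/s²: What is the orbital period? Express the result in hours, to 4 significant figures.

T ≈ 5.093 hours

Semi-major axis a = (r_p + r_a)/2 = (2186.0 + 4753.0)/2 = 3469.5 km = 3.470×10⁶ m.
By Kepler's third law T = 2π√(a³/μ) = 2π × 2.918×10³ = 1.834×10⁴ s.
= 5.093 hours.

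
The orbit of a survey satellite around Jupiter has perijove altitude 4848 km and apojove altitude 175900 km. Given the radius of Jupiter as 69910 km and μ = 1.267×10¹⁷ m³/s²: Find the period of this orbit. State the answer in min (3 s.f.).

r_p = 69910 + 4848 = 74758 km = 7.4758×10⁷ m.
r_a = 69910 + 175900 = 245810 km = 2.4581×10⁸ m.
Semi-major axis a = (r_p + r_a)/2 = (74758 + 2.4581×10⁵)/2 = 1.6028×10⁵ km = 1.603×10⁸ m.
By Kepler's third law T = 2π√(a³/μ) = 2π × 5.701×10³ = 3.582×10⁴ s.
= 597.0 min.

T ≈ 597 min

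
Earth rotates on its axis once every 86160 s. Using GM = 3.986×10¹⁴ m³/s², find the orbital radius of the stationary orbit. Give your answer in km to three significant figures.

A synchronous orbit has period T, so by Kepler's third law a = (μT²/4π²)^(1/3).
μT²/4π² = 3.986×10¹⁴ × (8.616×10⁴)² / 39.48 = 7.495×10²² m³.
a = 4.216×10⁷ m = 42163 km.

r_sync ≈ 42200 km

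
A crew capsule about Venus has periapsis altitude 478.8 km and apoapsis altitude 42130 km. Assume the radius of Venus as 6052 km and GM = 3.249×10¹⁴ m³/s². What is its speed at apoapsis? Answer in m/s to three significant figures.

v ≈ 1270 m/s

r_p = 6052 + 478.8 = 6530.8 km = 6.5308×10⁶ m.
r_a = 6052 + 42130 = 48182 km = 4.8182×10⁷ m.
Semi-major axis a = (r_p + r_a)/2 = 27356 km = 2.736×10⁷ m.
Vis-viva: v² = μ(2/r − 1/a) = 3.249×10¹⁴ × (4.151×10⁻⁸ − 3.655×10⁻⁸) = 1.610×10⁶ m²/s².
v = 1269 m/s.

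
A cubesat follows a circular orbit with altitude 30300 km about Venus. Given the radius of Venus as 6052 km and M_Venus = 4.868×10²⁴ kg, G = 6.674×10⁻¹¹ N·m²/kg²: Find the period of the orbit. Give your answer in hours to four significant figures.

T ≈ 21.22 hours

μ = GM = 6.674×10⁻¹¹ × 4.868×10²⁴ = 3.249×10¹⁴ m³/s².
r = 6052 + 30300 = 36352 km = 3.6352×10⁷ m.
Kepler's third law: T = 2π√(r³/μ) = 2π√((3.635×10⁷)³ / 3.249×10¹⁴).
r³/μ = 1.479×10⁸ s², so T = 2π × 1.216×10⁴ = 7.640×10⁴ s.
Converting: 7.640×10⁴ s ÷ 3600 = 21.22 hours.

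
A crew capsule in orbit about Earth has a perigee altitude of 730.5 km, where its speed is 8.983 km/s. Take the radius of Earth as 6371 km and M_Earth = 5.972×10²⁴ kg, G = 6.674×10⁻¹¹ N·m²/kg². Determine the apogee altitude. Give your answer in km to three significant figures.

apogee altitude ≈ 11800 km

μ = GM = 6.674×10⁻¹¹ × 5.972×10²⁴ = 3.986×10¹⁴ m³/s².
r_p = 6371 + 730.5 = 7101.5 km = 7.102×10⁶ m.
Specific energy ε = v²/2 − μ/r = -1.578×10⁷ J/kg, so a = −μ/(2ε) = 1.263×10⁷ m.
The apsides satisfy r_p + r_a = 2a, so the apogee radius is 2a − r_p = 1.816×10⁷ m = 18160 km.
Apogee altitude = 18160 − 6371 = 11789 km.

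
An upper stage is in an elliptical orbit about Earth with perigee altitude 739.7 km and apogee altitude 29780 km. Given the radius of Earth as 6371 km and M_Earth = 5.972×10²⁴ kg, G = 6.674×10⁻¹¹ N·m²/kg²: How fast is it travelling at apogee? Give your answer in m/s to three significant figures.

v ≈ 1900 m/s

μ = GM = 6.674×10⁻¹¹ × 5.972×10²⁴ = 3.986×10¹⁴ m³/s².
r_p = 6371 + 739.7 = 7110.7 km = 7.1107×10⁶ m.
r_a = 6371 + 29780 = 36151 km = 3.6151×10⁷ m.
Semi-major axis a = (r_p + r_a)/2 = 21631 km = 2.163×10⁷ m.
Vis-viva: v² = μ(2/r − 1/a) = 3.986×10¹⁴ × (5.532×10⁻⁸ − 4.623×10⁻⁸) = 3.624×10⁶ m²/s².
v = 1904 m/s.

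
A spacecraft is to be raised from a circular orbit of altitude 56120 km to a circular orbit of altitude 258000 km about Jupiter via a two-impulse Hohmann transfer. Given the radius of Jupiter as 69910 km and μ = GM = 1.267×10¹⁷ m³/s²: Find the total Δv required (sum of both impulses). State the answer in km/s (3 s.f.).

r₁ = 69910 + 56120 = 126030 km = 1.2603×10⁸ m.
r₂ = 69910 + 258000 = 327910 km = 3.2791×10⁸ m.
Transfer ellipse a_t = (r₁ + r₂)/2 = 2.270×10⁸ m.
At r₁: circular v_c1 = √(μ/r₁) = 31710 m/s; transfer-perijove v_p = √[μ(2/r₁ − 1/a_t)] = 38110 m/s.
Δv₁ = v_p − v_c1 = 6404 m/s.
At r₂: circular v_c2 = √(μ/r₂) = 19660 m/s; transfer-apojove v_a = √[μ(2/r₂ − 1/a_t)] = 14650 m/s.
Δv₂ = v_c2 − v_a = 5009 m/s.
Total Δv = Δv₁ + Δv₂ = 11410 m/s = 11.41 km/s.

Δv_total ≈ 11.4 km/s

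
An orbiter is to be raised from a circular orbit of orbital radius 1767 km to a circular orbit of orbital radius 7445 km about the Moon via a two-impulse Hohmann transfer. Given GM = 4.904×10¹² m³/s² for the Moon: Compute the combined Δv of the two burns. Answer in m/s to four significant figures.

r₁ = 1767 km = 1.767×10⁶ m.
r₂ = 7445 km = 7.445×10⁶ m.
Transfer ellipse a_t = (r₁ + r₂)/2 = 4.606×10⁶ m.
At r₁: circular v_c1 = √(μ/r₁) = 1666 m/s; transfer-perilune v_p = √[μ(2/r₁ − 1/a_t)] = 2118 m/s.
Δv₁ = v_p − v_c1 = 452.1 m/s.
At r₂: circular v_c2 = √(μ/r₂) = 811.6 m/s; transfer-apolune v_a = √[μ(2/r₂ − 1/a_t)] = 502.7 m/s.
Δv₂ = v_c2 − v_a = 308.9 m/s.
Total Δv = Δv₁ + Δv₂ = 761.0 m/s.

Δv_total ≈ 761.0 m/s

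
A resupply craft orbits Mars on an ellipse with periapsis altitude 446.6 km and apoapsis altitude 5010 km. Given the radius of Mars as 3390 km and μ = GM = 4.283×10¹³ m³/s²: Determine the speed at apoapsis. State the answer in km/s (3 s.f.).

v ≈ 1.79 km/s

r_p = 3390 + 446.6 = 3836.6 km = 3.8366×10⁶ m.
r_a = 3390 + 5010 = 8400.0 km = 8.4000×10⁶ m.
Semi-major axis a = (r_p + r_a)/2 = 6118.3 km = 6.118×10⁶ m.
Vis-viva: v² = μ(2/r − 1/a) = 4.283×10¹³ × (2.381×10⁻⁷ − 1.634×10⁻⁷) = 3.197×10⁶ m²/s².
v = 1788 m/s = 1.788 km/s.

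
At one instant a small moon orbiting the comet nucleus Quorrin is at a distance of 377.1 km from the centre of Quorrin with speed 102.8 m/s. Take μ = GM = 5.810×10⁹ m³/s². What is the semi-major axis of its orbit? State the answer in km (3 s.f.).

a ≈ 287 km

r = 3.771×10⁵ m.
Vis-viva rearranged: 1/a = 2/r − v²/μ = 5.304×10⁻⁶ − 1.819×10⁻⁶ = 3.485×10⁻⁶ m⁻¹.
a = 2.870×10⁵ m = 286.97 km.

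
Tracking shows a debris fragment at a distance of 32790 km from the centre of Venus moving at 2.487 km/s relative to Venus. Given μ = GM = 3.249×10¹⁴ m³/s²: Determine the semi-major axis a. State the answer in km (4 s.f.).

a ≈ 23830 km

r = 3.279×10⁷ m.
Specific orbital energy ε = v²/2 − μ/r = (2487)²/2 − 3.249×10¹⁴/3.279×10⁷ = -6.816×10⁶ J/kg.
Since ε = −μ/(2a), a = −μ/(2ε) = 2.383×10⁷ m = 23834 km.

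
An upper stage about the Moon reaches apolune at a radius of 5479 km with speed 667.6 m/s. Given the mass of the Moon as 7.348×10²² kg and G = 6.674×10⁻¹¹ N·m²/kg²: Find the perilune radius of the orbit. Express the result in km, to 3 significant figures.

perilune radius ≈ 1820 km

μ = GM = 6.674×10⁻¹¹ × 7.348×10²² = 4.904×10¹² m³/s².
r_a = 5.479×10⁶ m.
Specific energy ε = v²/2 − μ/r = -6.722×10⁵ J/kg, so a = −μ/(2ε) = 3.648×10⁶ m.
The apsides satisfy r_p + r_a = 2a, so the perilune radius is 2a − r_a = 1.816×10⁶ m = 1816.3 km.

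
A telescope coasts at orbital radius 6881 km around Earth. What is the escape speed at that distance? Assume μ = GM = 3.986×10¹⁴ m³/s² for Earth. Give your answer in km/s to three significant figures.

r = 6881 km = 6.881×10⁶ m.
Escape speed v_esc = √(2μ/r) = √(2 × 3.986×10¹⁴ / 6.881×10⁶) = √(1.159×10⁸) = 10760 m/s.
= 10.76 km/s.

v_esc ≈ 10.8 km/s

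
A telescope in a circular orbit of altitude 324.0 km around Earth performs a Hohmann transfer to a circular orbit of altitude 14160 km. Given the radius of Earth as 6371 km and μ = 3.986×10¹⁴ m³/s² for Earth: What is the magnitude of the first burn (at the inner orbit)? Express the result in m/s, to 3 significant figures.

r₁ = 6371 + 324.0 = 6695.0 km = 6.6950×10⁶ m.
r₂ = 6371 + 14160 = 20531 km = 2.0531×10⁷ m.
Transfer ellipse a_t = (r₁ + r₂)/2 = 1.361×10⁷ m.
At r₁: circular v_c1 = √(μ/r₁) = 7716 m/s; transfer-perigee v_p = √[μ(2/r₁ − 1/a_t)] = 9476 m/s.
Δv₁ = v_p − v_c1 = 1760 m/s.

Δv ≈ 1760 m/s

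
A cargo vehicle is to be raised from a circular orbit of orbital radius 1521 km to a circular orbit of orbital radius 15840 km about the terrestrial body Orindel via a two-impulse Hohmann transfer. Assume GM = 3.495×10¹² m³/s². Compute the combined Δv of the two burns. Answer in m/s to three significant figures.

Δv_total ≈ 805 m/s

r₁ = 1521 km = 1.521×10⁶ m.
r₂ = 15840 km = 1.584×10⁷ m.
Transfer ellipse a_t = (r₁ + r₂)/2 = 8.680×10⁶ m.
At r₁: circular v_c1 = √(μ/r₁) = 1516 m/s; transfer-periapsis v_p = √[μ(2/r₁ − 1/a_t)] = 2048 m/s.
Δv₁ = v_p − v_c1 = 531.8 m/s.
At r₂: circular v_c2 = √(μ/r₂) = 469.7 m/s; transfer-apoapsis v_a = √[μ(2/r₂ − 1/a_t)] = 196.6 m/s.
Δv₂ = v_c2 − v_a = 273.1 m/s.
Total Δv = Δv₁ + Δv₂ = 804.9 m/s.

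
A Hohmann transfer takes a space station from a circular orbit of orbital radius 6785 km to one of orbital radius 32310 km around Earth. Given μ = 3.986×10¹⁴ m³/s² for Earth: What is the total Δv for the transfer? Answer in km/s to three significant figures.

r₁ = 6785 km = 6.785×10⁶ m.
r₂ = 32310 km = 3.231×10⁷ m.
Transfer ellipse a_t = (r₁ + r₂)/2 = 1.955×10⁷ m.
At r₁: circular v_c1 = √(μ/r₁) = 7665 m/s; transfer-perigee v_p = √[μ(2/r₁ − 1/a_t)] = 9854 m/s.
Δv₁ = v_p − v_c1 = 2189 m/s.
At r₂: circular v_c2 = √(μ/r₂) = 3512 m/s; transfer-apogee v_a = √[μ(2/r₂ − 1/a_t)] = 2069 m/s.
Δv₂ = v_c2 − v_a = 1443 m/s.
Total Δv = Δv₁ + Δv₂ = 3632 m/s = 3.632 km/s.

Δv_total ≈ 3.63 km/s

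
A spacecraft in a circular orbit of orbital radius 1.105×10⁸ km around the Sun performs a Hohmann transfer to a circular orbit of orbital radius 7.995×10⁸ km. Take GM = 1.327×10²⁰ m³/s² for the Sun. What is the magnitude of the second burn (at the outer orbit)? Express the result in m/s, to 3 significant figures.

r₁ = 1.105×10⁸ km = 1.105×10¹¹ m.
r₂ = 7.995×10⁸ km = 7.995×10¹¹ m.
Transfer ellipse a_t = (r₁ + r₂)/2 = 4.550×10¹¹ m.
At r₁: circular v_c1 = √(μ/r₁) = 34650 m/s; transfer-perihelion v_p = √[μ(2/r₁ − 1/a_t)] = 45940 m/s.
At r₂: circular v_c2 = √(μ/r₂) = 12880 m/s; transfer-aphelion v_a = √[μ(2/r₂ − 1/a_t)] = 6349 m/s.
Δv₂ = v_c2 − v_a = 6534 m/s.

Δv ≈ 6530 m/s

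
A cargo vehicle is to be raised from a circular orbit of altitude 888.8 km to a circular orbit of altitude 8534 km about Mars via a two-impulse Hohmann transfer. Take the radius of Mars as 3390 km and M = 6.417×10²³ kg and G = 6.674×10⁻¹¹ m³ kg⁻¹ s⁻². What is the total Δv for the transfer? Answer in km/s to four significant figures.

Δv_total ≈ 1.192 km/s

μ = GM = 6.674×10⁻¹¹ × 6.417×10²³ = 4.283×10¹³ m³/s².
r₁ = 3390 + 888.8 = 4278.8 km = 4.2788×10⁶ m.
r₂ = 3390 + 8534 = 11924 km = 1.1924×10⁷ m.
Transfer ellipse a_t = (r₁ + r₂)/2 = 8.101×10⁶ m.
At r₁: circular v_c1 = √(μ/r₁) = 3164 m/s; transfer-periapsis v_p = √[μ(2/r₁ − 1/a_t)] = 3838 m/s.
Δv₁ = v_p − v_c1 = 674.5 m/s.
At r₂: circular v_c2 = √(μ/r₂) = 1895 m/s; transfer-apoapsis v_a = √[μ(2/r₂ − 1/a_t)] = 1377 m/s.
Δv₂ = v_c2 − v_a = 517.9 m/s.
Total Δv = Δv₁ + Δv₂ = 1192 m/s = 1.192 km/s.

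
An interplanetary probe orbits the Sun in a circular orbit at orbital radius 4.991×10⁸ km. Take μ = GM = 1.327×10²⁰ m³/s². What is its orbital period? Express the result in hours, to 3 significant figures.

T ≈ 53400 hours

r = 4.991×10⁸ km = 4.991×10¹¹ m.
Kepler's third law: T = 2π√(r³/μ) = 2π√((4.991×10¹¹)³ / 1.327×10²⁰).
r³/μ = 9.369×10¹⁴ s², so T = 2π × 3.061×10⁷ = 1.923×10⁸ s.
Converting: 1.923×10⁸ s ÷ 3600 = 53420 hours.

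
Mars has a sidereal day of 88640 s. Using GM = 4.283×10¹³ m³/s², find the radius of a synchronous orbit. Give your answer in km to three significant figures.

r_sync ≈ 20400 km

A synchronous orbit has period T, so by Kepler's third law a = (μT²/4π²)^(1/3).
μT²/4π² = 4.283×10¹³ × (8.864×10⁴)² / 39.48 = 8.524×10²¹ m³.
a = 2.043×10⁷ m = 20428 km.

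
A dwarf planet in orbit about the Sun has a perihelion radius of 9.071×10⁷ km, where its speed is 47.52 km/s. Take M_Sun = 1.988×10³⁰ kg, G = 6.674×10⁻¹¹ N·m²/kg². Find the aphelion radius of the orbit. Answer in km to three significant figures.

aphelion radius ≈ 3.07×10⁸ km

μ = GM = 6.674×10⁻¹¹ × 1.988×10³⁰ = 1.327×10²⁰ m³/s².
r_p = 9.071×10¹⁰ m.
Specific energy ε = v²/2 − μ/r = -3.336×10⁸ J/kg, so a = −μ/(2ε) = 1.989×10¹¹ m.
The apsides satisfy r_p + r_a = 2a, so the aphelion radius is 2a − r_p = 3.070×10¹¹ m = 3.0701×10⁸ km.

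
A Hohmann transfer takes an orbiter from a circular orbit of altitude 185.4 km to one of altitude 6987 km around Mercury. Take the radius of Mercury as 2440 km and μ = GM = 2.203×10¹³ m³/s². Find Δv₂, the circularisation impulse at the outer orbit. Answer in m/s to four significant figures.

r₁ = 2440 + 185.4 = 2625.4 km = 2.6254×10⁶ m.
r₂ = 2440 + 6987 = 9427.0 km = 9.4270×10⁶ m.
Transfer ellipse a_t = (r₁ + r₂)/2 = 6.026×10⁶ m.
At r₁: circular v_c1 = √(μ/r₁) = 2897 m/s; transfer-periherm v_p = √[μ(2/r₁ − 1/a_t)] = 3623 m/s.
At r₂: circular v_c2 = √(μ/r₂) = 1529 m/s; transfer-apoherm v_a = √[μ(2/r₂ − 1/a_t)] = 1009 m/s.
Δv₂ = v_c2 − v_a = 519.7 m/s.

Δv ≈ 519.7 m/s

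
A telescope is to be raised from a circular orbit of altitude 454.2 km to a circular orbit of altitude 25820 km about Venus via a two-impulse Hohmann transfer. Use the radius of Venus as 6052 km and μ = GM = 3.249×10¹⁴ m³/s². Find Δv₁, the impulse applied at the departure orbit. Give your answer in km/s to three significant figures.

r₁ = 6052 + 454.2 = 6506.2 km = 6.5062×10⁶ m.
r₂ = 6052 + 25820 = 31872 km = 3.1872×10⁷ m.
Transfer ellipse a_t = (r₁ + r₂)/2 = 1.919×10⁷ m.
At r₁: circular v_c1 = √(μ/r₁) = 7067 m/s; transfer-periapsis v_p = √[μ(2/r₁ − 1/a_t)] = 9107 m/s.
Δv₁ = v_p − v_c1 = 2041 m/s.
= 2.041 km/s.

Δv ≈ 2.04 km/s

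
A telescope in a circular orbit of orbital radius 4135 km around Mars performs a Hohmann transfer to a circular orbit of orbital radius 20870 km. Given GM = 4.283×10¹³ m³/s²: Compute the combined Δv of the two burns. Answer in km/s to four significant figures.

Δv_total ≈ 1.548 km/s

r₁ = 4135 km = 4.135×10⁶ m.
r₂ = 20870 km = 2.087×10⁷ m.
Transfer ellipse a_t = (r₁ + r₂)/2 = 1.250×10⁷ m.
At r₁: circular v_c1 = √(μ/r₁) = 3218 m/s; transfer-periapsis v_p = √[μ(2/r₁ − 1/a_t)] = 4158 m/s.
Δv₁ = v_p − v_c1 = 939.8 m/s.
At r₂: circular v_c2 = √(μ/r₂) = 1433 m/s; transfer-apoapsis v_a = √[μ(2/r₂ − 1/a_t)] = 823.9 m/s.
Δv₂ = v_c2 − v_a = 608.7 m/s.
Total Δv = Δv₁ + Δv₂ = 1548 m/s = 1.548 km/s.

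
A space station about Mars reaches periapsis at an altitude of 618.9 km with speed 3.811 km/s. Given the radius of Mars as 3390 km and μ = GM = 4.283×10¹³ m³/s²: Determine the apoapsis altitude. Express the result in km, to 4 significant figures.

apoapsis altitude ≈ 5118 km

r_p = 3390 + 618.9 = 4008.9 km = 4.009×10⁶ m.
Specific energy ε = v²/2 − μ/r = -3.422×10⁶ J/kg, so a = −μ/(2ε) = 6.258×10⁶ m.
The apsides satisfy r_p + r_a = 2a, so the apoapsis radius is 2a − r_p = 8.508×10⁶ m = 8507.7 km.
Apoapsis altitude = 8507.7 − 3390 = 5117.7 km.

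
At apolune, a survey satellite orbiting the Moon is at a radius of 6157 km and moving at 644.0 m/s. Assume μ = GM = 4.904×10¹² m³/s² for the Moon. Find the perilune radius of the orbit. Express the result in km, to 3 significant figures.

r_a = 6.157×10⁶ m.
Specific energy ε = v²/2 − μ/r = -5.891×10⁵ J/kg, so a = −μ/(2ε) = 4.162×10⁶ m.
The apsides satisfy r_p + r_a = 2a, so the perilune radius is 2a − r_a = 2.167×10⁶ m = 2167.2 km.

perilune radius ≈ 2170 km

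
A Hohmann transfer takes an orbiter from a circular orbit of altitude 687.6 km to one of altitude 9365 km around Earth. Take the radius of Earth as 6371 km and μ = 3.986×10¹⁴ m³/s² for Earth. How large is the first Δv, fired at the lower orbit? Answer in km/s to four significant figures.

Δv ≈ 1.315 km/s

r₁ = 6371 + 687.6 = 7058.6 km = 7.0586×10⁶ m.
r₂ = 6371 + 9365 = 15736 km = 1.5736×10⁷ m.
Transfer ellipse a_t = (r₁ + r₂)/2 = 1.140×10⁷ m.
At r₁: circular v_c1 = √(μ/r₁) = 7515 m/s; transfer-perigee v_p = √[μ(2/r₁ − 1/a_t)] = 8830 m/s.
Δv₁ = v_p − v_c1 = 1315 m/s.
= 1.315 km/s.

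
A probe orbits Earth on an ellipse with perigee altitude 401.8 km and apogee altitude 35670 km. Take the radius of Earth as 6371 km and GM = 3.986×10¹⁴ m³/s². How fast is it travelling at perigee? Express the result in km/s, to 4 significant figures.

r_p = 6371 + 401.8 = 6772.8 km = 6.7728×10⁶ m.
r_a = 6371 + 35670 = 42041 km = 4.2041×10⁷ m.
Semi-major axis a = (r_p + r_a)/2 = 24407 km = 2.441×10⁷ m.
Vis-viva: v² = μ(2/r − 1/a) = 3.986×10¹⁴ × (2.953×10⁻⁷ − 4.097×10⁻⁸) = 1.014×10⁸ m²/s².
v = 10070 m/s = 10.07 km/s.

v ≈ 10.07 km/s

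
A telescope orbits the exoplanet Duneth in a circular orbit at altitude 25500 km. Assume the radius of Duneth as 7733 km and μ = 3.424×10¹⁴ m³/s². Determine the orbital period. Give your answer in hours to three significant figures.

T ≈ 18.1 hours

r = 7733 + 25500 = 33233 km = 3.3233×10⁷ m.
Kepler's third law: T = 2π√(r³/μ) = 2π√((3.323×10⁷)³ / 3.424×10¹⁴).
r³/μ = 1.072×10⁸ s², so T = 2π × 1.035×10⁴ = 6.505×10⁴ s.
Converting: 6.505×10⁴ s ÷ 3600 = 18.07 hours.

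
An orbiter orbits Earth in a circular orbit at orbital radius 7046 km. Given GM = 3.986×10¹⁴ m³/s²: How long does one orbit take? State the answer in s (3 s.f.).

T ≈ 5890 s

r = 7046 km = 7.046×10⁶ m.
Kepler's third law: T = 2π√(r³/μ) = 2π√((7.046×10⁶)³ / 3.986×10¹⁴).
r³/μ = 8.776×10⁵ s², so T = 2π × 9.368×10² = 5.886×10³ s.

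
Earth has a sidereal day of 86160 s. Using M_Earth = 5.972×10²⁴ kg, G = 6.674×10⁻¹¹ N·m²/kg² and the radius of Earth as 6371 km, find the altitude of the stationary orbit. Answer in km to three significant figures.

μ = GM = 6.674×10⁻¹¹ × 5.972×10²⁴ = 3.986×10¹⁴ m³/s².
A synchronous orbit has period T, so by Kepler's third law a = (μT²/4π²)^(1/3).
μT²/4π² = 3.986×10¹⁴ × (8.616×10⁴)² / 39.48 = 7.495×10²² m³.
a = 4.216×10⁷ m = 42162 km.
Altitude h = a − R = 42162 − 6371 = 35791 km.

h_sync ≈ 35800 km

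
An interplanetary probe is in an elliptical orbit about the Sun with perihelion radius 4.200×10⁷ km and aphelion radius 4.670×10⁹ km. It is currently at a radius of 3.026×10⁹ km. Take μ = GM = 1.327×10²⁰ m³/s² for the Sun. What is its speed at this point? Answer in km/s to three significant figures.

Semi-major axis a = (r_p + r_a)/2 = 2.3560×10⁹ km = 2.356×10¹² m.
Vis-viva: v² = μ(2/r − 1/a) = 1.327×10²⁰ × (6.609×10⁻¹³ − 4.244×10⁻¹³) = 3.138×10⁷ m²/s².
v = 5602 m/s = 5.602 km/s.

v ≈ 5.60 km/s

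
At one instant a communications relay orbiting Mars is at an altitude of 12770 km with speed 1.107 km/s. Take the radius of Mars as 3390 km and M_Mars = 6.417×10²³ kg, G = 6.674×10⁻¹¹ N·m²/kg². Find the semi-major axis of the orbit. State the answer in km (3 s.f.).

a ≈ 10500 km

μ = GM = 6.674×10⁻¹¹ × 6.417×10²³ = 4.283×10¹³ m³/s².
r = 3390 + 12770 = 16160 km = 1.616×10⁷ m.
Specific orbital energy ε = v²/2 − μ/r = (1107)²/2 − 4.283×10¹³/1.616×10⁷ = -2.037×10⁶ J/kg.
Since ε = −μ/(2a), a = −μ/(2ε) = 1.051×10⁷ m = 10510 km.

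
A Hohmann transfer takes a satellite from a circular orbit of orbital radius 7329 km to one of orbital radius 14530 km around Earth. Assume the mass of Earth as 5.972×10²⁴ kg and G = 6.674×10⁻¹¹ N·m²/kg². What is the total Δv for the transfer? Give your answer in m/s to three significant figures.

Δv_total ≈ 2080 m/s

μ = GM = 6.674×10⁻¹¹ × 5.972×10²⁴ = 3.986×10¹⁴ m³/s².
r₁ = 7329 km = 7.329×10⁶ m.
r₂ = 14530 km = 1.453×10⁷ m.
Transfer ellipse a_t = (r₁ + r₂)/2 = 1.093×10⁷ m.
At r₁: circular v_c1 = √(μ/r₁) = 7374 m/s; transfer-perigee v_p = √[μ(2/r₁ − 1/a_t)] = 8503 m/s.
Δv₁ = v_p − v_c1 = 1128 m/s.
At r₂: circular v_c2 = √(μ/r₂) = 5237 m/s; transfer-apogee v_a = √[μ(2/r₂ − 1/a_t)] = 4289 m/s.
Δv₂ = v_c2 − v_a = 948.6 m/s.
Total Δv = Δv₁ + Δv₂ = 2077 m/s.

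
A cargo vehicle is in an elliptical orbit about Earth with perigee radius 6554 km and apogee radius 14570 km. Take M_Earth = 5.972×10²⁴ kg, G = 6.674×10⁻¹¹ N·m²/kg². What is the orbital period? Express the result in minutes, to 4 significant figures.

T ≈ 180.1 minutes

μ = GM = 6.674×10⁻¹¹ × 5.972×10²⁴ = 3.986×10¹⁴ m³/s².
Semi-major axis a = (r_p + r_a)/2 = (6554.0 + 14570)/2 = 10562 km = 1.056×10⁷ m.
By Kepler's third law T = 2π√(a³/μ) = 2π × 1.719×10³ = 1.080×10⁴ s.
= 180.1 minutes.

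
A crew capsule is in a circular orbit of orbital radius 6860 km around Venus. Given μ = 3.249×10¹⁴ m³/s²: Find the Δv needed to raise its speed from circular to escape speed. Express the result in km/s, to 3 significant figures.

Δv ≈ 2.85 km/s

r = 6860 km = 6.860×10⁶ m.
Circular speed v_c = √(μ/r) = 6882 m/s.
Escape speed v_esc = √(2μ/r) = √2 × v_c = 9733 m/s.
Δv = v_esc − v_c = 2851 m/s = 2.851 km/s.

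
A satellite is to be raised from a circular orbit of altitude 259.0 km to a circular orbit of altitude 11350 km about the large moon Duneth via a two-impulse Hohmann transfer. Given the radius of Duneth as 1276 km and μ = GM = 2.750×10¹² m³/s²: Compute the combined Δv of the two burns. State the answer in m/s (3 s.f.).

Δv_total ≈ 698 m/s

r₁ = 1276 + 259.0 = 1535.0 km = 1.5350×10⁶ m.
r₂ = 1276 + 11350 = 12626 km = 1.2626×10⁷ m.
Transfer ellipse a_t = (r₁ + r₂)/2 = 7.080×10⁶ m.
At r₁: circular v_c1 = √(μ/r₁) = 1338 m/s; transfer-periapsis v_p = √[μ(2/r₁ − 1/a_t)] = 1787 m/s.
Δv₁ = v_p − v_c1 = 448.9 m/s.
At r₂: circular v_c2 = √(μ/r₂) = 466.7 m/s; transfer-apoapsis v_a = √[μ(2/r₂ − 1/a_t)] = 217.3 m/s.
Δv₂ = v_c2 − v_a = 249.4 m/s.
Total Δv = Δv₁ + Δv₂ = 698.3 m/s.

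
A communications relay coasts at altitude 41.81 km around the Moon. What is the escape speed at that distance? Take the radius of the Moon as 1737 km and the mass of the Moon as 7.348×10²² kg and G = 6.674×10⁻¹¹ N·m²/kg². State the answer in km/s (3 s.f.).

μ = GM = 6.674×10⁻¹¹ × 7.348×10²² = 4.904×10¹² m³/s².
r = 1737 + 41.81 = 1778.8 km = 1.7788×10⁶ m.
Escape speed v_esc = √(2μ/r) = √(2 × 4.904×10¹² / 1.779×10⁶) = √(5.514×10⁶) = 2348 m/s.
= 2.348 km/s.

v_esc ≈ 2.35 km/s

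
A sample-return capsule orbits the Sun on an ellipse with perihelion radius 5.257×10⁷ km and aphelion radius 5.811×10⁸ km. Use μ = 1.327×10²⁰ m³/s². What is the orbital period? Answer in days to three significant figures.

Semi-major axis a = (r_p + r_a)/2 = (5.2570×10⁷ + 5.8110×10⁸)/2 = 3.1684×10⁸ km = 3.168×10¹¹ m.
By Kepler's third law T = 2π√(a³/μ) = 2π × 1.548×10⁷ = 9.727×10⁷ s.
= 1126 days.

T ≈ 1130 days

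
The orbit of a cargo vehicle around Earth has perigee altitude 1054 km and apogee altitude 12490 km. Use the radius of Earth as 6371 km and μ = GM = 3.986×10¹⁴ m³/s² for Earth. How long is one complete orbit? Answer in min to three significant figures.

r_p = 6371 + 1054 = 7425.0 km = 7.4250×10⁶ m.
r_a = 6371 + 12490 = 18861 km = 1.8861×10⁷ m.
Semi-major axis a = (r_p + r_a)/2 = (7425.0 + 18861)/2 = 13143 km = 1.314×10⁷ m.
By Kepler's third law T = 2π√(a³/μ) = 2π × 2.387×10³ = 1.500×10⁴ s.
= 249.9 min.

T ≈ 250 min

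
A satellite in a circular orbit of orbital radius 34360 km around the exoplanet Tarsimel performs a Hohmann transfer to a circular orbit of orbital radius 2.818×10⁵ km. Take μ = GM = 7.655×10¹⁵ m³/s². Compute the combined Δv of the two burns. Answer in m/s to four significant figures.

r₁ = 34360 km = 3.436×10⁷ m.
r₂ = 2.818×10⁵ km = 2.818×10⁸ m.
Transfer ellipse a_t = (r₁ + r₂)/2 = 1.581×10⁸ m.
At r₁: circular v_c1 = √(μ/r₁) = 14930 m/s; transfer-periapsis v_p = √[μ(2/r₁ − 1/a_t)] = 19930 m/s.
Δv₁ = v_p − v_c1 = 5003 m/s.
At r₂: circular v_c2 = √(μ/r₂) = 5212 m/s; transfer-apoapsis v_a = √[μ(2/r₂ − 1/a_t)] = 2430 m/s.
Δv₂ = v_c2 − v_a = 2782 m/s.
Total Δv = Δv₁ + Δv₂ = 7785 m/s.

Δv_total ≈ 7785 m/s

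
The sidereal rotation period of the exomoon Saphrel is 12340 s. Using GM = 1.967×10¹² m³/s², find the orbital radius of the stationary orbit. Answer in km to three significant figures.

A synchronous orbit has period T, so by Kepler's third law a = (μT²/4π²)^(1/3).
μT²/4π² = 1.967×10¹² × (1.234×10⁴)² / 39.48 = 7.587×10¹⁸ m³.
a = 1.965×10⁶ m = 1965.0 km.

r_sync ≈ 1960 km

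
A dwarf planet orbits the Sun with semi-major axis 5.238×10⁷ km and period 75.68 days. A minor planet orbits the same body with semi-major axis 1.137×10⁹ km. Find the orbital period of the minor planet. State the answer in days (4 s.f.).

T₂ ≈ 7654 days

Kepler's third law: T² ∝ a³, so T₂ = T₁ (a₂/a₁)^(3/2).
a₂/a₁ = 21.71, (a₂/a₁)^(3/2) = 101.1.
T₂ = 75.68 × 101.1 = 7654 days.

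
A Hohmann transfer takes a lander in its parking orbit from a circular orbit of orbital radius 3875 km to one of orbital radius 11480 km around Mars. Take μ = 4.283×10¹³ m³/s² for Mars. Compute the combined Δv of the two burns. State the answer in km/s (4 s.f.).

Δv_total ≈ 1.300 km/s

r₁ = 3875 km = 3.875×10⁶ m.
r₂ = 11480 km = 1.148×10⁷ m.
Transfer ellipse a_t = (r₁ + r₂)/2 = 7.678×10⁶ m.
At r₁: circular v_c1 = √(μ/r₁) = 3325 m/s; transfer-periapsis v_p = √[μ(2/r₁ − 1/a_t)] = 4065 m/s.
Δv₁ = v_p − v_c1 = 740.8 m/s.
At r₂: circular v_c2 = √(μ/r₂) = 1932 m/s; transfer-apoapsis v_a = √[μ(2/r₂ − 1/a_t)] = 1372 m/s.
Δv₂ = v_c2 − v_a = 559.3 m/s.
Total Δv = Δv₁ + Δv₂ = 1300 m/s = 1.300 km/s.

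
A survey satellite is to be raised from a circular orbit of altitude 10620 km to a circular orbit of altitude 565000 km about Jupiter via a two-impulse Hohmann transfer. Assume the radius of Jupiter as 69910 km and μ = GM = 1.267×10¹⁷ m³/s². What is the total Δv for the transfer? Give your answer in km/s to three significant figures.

Δv_total ≈ 20.6 km/s

r₁ = 69910 + 10620 = 80530 km = 8.0530×10⁷ m.
r₂ = 69910 + 565000 = 634910 km = 6.3491×10⁸ m.
Transfer ellipse a_t = (r₁ + r₂)/2 = 3.577×10⁸ m.
At r₁: circular v_c1 = √(μ/r₁) = 39670 m/s; transfer-perijove v_p = √[μ(2/r₁ − 1/a_t)] = 52840 m/s.
Δv₁ = v_p − v_c1 = 13180 m/s.
At r₂: circular v_c2 = √(μ/r₂) = 14130 m/s; transfer-apojove v_a = √[μ(2/r₂ − 1/a_t)] = 6703 m/s.
Δv₂ = v_c2 − v_a = 7424 m/s.
Total Δv = Δv₁ + Δv₂ = 20600 m/s = 20.60 km/s.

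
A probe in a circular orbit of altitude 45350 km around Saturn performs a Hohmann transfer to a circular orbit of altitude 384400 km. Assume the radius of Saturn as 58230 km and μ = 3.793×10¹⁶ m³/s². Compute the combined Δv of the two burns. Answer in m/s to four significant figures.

Δv_total ≈ 8782 m/s

r₁ = 58230 + 45350 = 103580 km = 1.0358×10⁸ m.
r₂ = 58230 + 384400 = 442630 km = 4.4263×10⁸ m.
Transfer ellipse a_t = (r₁ + r₂)/2 = 2.731×10⁸ m.
At r₁: circular v_c1 = √(μ/r₁) = 19140 m/s; transfer-perikrone v_p = √[μ(2/r₁ − 1/a_t)] = 24360 m/s.
Δv₁ = v_p − v_c1 = 5226 m/s.
At r₂: circular v_c2 = √(μ/r₂) = 9257 m/s; transfer-apokrone v_a = √[μ(2/r₂ − 1/a_t)] = 5701 m/s.
Δv₂ = v_c2 − v_a = 3556 m/s.
Total Δv = Δv₁ + Δv₂ = 8782 m/s.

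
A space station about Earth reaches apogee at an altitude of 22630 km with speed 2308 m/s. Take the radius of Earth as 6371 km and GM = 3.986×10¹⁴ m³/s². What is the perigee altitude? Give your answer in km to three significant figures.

perigee altitude ≈ 600 km

r_a = 6371 + 22630 = 29001 km = 2.900×10⁷ m.
Specific energy ε = v²/2 − μ/r = -1.108×10⁷ J/kg, so a = −μ/(2ε) = 1.799×10⁷ m.
The apsides satisfy r_p + r_a = 2a, so the perigee radius is 2a − r_a = 6.971×10⁶ m = 6970.7 km.
Perigee altitude = 6970.7 − 6371 = 599.74 km.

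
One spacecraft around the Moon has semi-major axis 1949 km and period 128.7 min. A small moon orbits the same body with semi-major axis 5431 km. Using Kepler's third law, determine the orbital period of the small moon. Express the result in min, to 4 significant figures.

Kepler's third law: T² ∝ a³, so T₂ = T₁ (a₂/a₁)^(3/2).
a₂/a₁ = 2.787, (a₂/a₁)^(3/2) = 4.652.
T₂ = 128.7 × 4.652 = 598.7 min.

T₂ ≈ 598.7 min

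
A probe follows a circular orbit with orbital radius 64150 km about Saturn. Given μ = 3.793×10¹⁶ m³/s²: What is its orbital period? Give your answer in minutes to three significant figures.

T ≈ 276 minutes

r = 64150 km = 6.415×10⁷ m.
Kepler's third law: T = 2π√(r³/μ) = 2π√((6.415×10⁷)³ / 3.793×10¹⁶).
r³/μ = 6.960×10⁶ s², so T = 2π × 2.638×10³ = 1.658×10⁴ s.
Converting: 1.658×10⁴ s ÷ 60.00 = 276.3 minutes.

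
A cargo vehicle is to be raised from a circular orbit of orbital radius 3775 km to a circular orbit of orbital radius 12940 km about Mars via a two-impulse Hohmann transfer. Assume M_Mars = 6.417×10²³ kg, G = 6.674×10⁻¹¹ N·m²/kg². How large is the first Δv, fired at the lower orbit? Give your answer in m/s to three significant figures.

Δv ≈ 823 m/s

μ = GM = 6.674×10⁻¹¹ × 6.417×10²³ = 4.283×10¹³ m³/s².
r₁ = 3775 km = 3.775×10⁶ m.
r₂ = 12940 km = 1.294×10⁷ m.
Transfer ellipse a_t = (r₁ + r₂)/2 = 8.358×10⁶ m.
At r₁: circular v_c1 = √(μ/r₁) = 3368 m/s; transfer-periapsis v_p = √[μ(2/r₁ − 1/a_t)] = 4191 m/s.
Δv₁ = v_p − v_c1 = 822.9 m/s.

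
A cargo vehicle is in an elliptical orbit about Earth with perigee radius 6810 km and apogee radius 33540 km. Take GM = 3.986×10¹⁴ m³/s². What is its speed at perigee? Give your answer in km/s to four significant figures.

Semi-major axis a = (r_p + r_a)/2 = 20175 km = 2.018×10⁷ m.
Vis-viva: v² = μ(2/r − 1/a) = 3.986×10¹⁴ × (2.937×10⁻⁷ − 4.957×10⁻⁸) = 9.731×10⁷ m²/s².
v = 9864 m/s = 9.864 km/s.

v ≈ 9.864 km/s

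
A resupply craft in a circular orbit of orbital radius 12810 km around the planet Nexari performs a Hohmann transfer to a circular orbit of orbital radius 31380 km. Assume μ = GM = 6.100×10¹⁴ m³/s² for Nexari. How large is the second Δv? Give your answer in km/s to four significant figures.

r₁ = 12810 km = 1.281×10⁷ m.
r₂ = 31380 km = 3.138×10⁷ m.
Transfer ellipse a_t = (r₁ + r₂)/2 = 2.210×10⁷ m.
At r₁: circular v_c1 = √(μ/r₁) = 6901 m/s; transfer-periapsis v_p = √[μ(2/r₁ − 1/a_t)] = 8224 m/s.
At r₂: circular v_c2 = √(μ/r₂) = 4409 m/s; transfer-apoapsis v_a = √[μ(2/r₂ − 1/a_t)] = 3357 m/s.
Δv₂ = v_c2 − v_a = 1052 m/s.
= 1.052 km/s.

Δv ≈ 1.052 km/s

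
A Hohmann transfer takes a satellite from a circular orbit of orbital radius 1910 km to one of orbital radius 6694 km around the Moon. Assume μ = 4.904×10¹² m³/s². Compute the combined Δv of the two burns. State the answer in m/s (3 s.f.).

Δv_total ≈ 682 m/s

r₁ = 1910 km = 1.910×10⁶ m.
r₂ = 6694 km = 6.694×10⁶ m.
Transfer ellipse a_t = (r₁ + r₂)/2 = 4.302×10⁶ m.
At r₁: circular v_c1 = √(μ/r₁) = 1602 m/s; transfer-perilune v_p = √[μ(2/r₁ − 1/a_t)] = 1999 m/s.
Δv₁ = v_p − v_c1 = 396.4 m/s.
At r₂: circular v_c2 = √(μ/r₂) = 855.9 m/s; transfer-apolune v_a = √[μ(2/r₂ − 1/a_t)] = 570.3 m/s.
Δv₂ = v_c2 − v_a = 285.6 m/s.
Total Δv = Δv₁ + Δv₂ = 682.0 m/s.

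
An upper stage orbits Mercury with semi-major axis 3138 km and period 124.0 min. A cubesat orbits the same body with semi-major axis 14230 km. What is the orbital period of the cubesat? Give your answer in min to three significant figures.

T₂ ≈ 1200 min

Kepler's third law: T² ∝ a³, so T₂ = T₁ (a₂/a₁)^(3/2).
a₂/a₁ = 4.535, (a₂/a₁)^(3/2) = 9.657.
T₂ = 124.0 × 9.657 = 1197 min.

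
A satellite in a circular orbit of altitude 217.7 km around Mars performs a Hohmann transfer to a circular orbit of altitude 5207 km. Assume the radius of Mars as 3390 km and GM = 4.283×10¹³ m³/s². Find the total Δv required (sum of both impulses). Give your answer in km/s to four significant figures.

r₁ = 3390 + 217.7 = 3607.7 km = 3.6077×10⁶ m.
r₂ = 3390 + 5207 = 8597.0 km = 8.5970×10⁶ m.
Transfer ellipse a_t = (r₁ + r₂)/2 = 6.102×10⁶ m.
At r₁: circular v_c1 = √(μ/r₁) = 3446 m/s; transfer-periapsis v_p = √[μ(2/r₁ − 1/a_t)] = 4090 m/s.
Δv₁ = v_p − v_c1 = 644.1 m/s.
At r₂: circular v_c2 = √(μ/r₂) = 2232 m/s; transfer-apoapsis v_a = √[μ(2/r₂ − 1/a_t)] = 1716 m/s.
Δv₂ = v_c2 − v_a = 515.8 m/s.
Total Δv = Δv₁ + Δv₂ = 1160 m/s = 1.160 km/s.

Δv_total ≈ 1.160 km/s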